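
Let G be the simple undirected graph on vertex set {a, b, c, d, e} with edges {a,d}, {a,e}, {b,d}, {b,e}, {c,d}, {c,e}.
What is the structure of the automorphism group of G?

The vertices split by degree into {d, e} (degree 3) and {a, b, c} (degree 2); every edge runs between the two parts, so G is the complete bipartite graph K_{2,3}. The parts have unequal sizes, so no automorphism swaps them; each part is permuted independently, giving S_2 × S_3 of order 2!·3! = 12.

S_2 × S_3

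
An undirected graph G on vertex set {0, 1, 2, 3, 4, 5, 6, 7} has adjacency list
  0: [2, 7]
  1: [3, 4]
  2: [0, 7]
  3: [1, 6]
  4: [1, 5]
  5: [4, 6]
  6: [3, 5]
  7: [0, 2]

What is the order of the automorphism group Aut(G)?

G has two connected components, {1, 3, 4, 5, 6} and {0, 2, 7}; each is 2-regular, so G = C_5 ⊔ C_3. No automorphism exchanges components of different sizes, hence Aut(G) is the direct product D_3 × D_5, order 60.

60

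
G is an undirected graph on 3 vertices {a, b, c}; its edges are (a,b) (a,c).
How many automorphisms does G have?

2

The degree sequence is [2, 1, 1]; the two degree-1 vertices b and c are the ends of a path, so G = P_3. A path has exactly one nontrivial symmetry — reversal — giving Aut(G) of order 2.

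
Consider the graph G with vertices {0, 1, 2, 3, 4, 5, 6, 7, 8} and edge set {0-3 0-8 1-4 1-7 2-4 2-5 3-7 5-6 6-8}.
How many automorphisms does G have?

18

G is 2-regular and connected on 9 vertices, i.e. the cycle C_9. C_9 has 9 rotations and 9 reflections, so Aut(C_9) ≅ D_9 of order 18.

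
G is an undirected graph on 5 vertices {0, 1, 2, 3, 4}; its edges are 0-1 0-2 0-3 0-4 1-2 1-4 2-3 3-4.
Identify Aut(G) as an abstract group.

D_4

Vertex 0 is the unique vertex of degree 4; the remaining 4 vertices each have degree 3 and induce a cycle, so G is the wheel on 5 vertices with hub 0. With the hub fixed, the remaining symmetry is that of the rim cycle C_4, giving the dihedral group D_4.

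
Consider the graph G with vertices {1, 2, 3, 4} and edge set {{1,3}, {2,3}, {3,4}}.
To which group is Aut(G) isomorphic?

Vertex 3 has degree 3 and every other vertex has degree 1, so G is the star K_{1,3} with centre 3. The 3 leaves are pairwise interchangeable while the centre is fixed, giving Aut(G) = S_3.

the symmetric group on 3 letters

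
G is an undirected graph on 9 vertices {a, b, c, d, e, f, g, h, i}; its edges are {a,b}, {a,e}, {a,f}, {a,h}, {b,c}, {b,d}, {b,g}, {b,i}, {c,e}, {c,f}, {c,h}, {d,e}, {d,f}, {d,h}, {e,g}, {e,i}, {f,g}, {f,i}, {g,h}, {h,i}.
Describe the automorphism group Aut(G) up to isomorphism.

S_4 × S_5

The vertices split by degree into {b, e, f, h} (degree 5) and {a, c, d, g, i} (degree 4); every edge runs between the two parts, so G is the complete bipartite graph K_{4,5}. Automorphisms preserve the bipartition setwise (since the parts differ in size) and act as S_4 × S_5 within it; |Aut| = 2880.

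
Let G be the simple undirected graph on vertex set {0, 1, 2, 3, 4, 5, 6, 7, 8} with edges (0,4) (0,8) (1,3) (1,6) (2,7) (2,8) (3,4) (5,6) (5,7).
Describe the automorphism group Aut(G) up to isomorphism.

the dihedral group of order 18

Every vertex has degree 2 and the graph is connected, so G is the 9-cycle C_9. The automorphisms of the 9-cycle are exactly the symmetries of a regular 9-gon: the dihedral group D_9, |D_9| = 18.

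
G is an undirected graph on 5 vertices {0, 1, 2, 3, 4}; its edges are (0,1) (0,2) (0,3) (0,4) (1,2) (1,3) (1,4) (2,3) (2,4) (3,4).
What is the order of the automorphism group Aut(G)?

120

Every vertex has degree 4, so G is the complete graph K_5. Every bijection on the vertex set is an automorphism of K_5; hence Aut(K_5) ≅ S_5, order 120.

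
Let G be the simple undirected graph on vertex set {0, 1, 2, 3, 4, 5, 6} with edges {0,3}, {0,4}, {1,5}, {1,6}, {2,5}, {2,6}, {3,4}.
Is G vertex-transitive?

G has two connected components, {1, 2, 5, 6} and {0, 3, 4}; each is 2-regular, so G = C_4 ⊔ C_3. The orbit of 0 under Aut(G) is {0, 3, 4}, which does not contain 1, so G is not vertex-transitive.

No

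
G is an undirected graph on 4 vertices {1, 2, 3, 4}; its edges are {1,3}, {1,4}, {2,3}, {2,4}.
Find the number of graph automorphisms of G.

8

G is 2-regular and bipartite on 2^2 = 4 vertices with girth 4; it is the hypercube graph Q_2. Aut(Q_2) consists of the signed permutations of the 2 coordinate axes: 2! permutations times 2^2 sign flips, so |Aut| = 2^2·2! = 8.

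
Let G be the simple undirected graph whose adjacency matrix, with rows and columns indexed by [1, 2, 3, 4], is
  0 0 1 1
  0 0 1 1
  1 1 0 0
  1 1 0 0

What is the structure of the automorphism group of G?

D_4

G is 2-regular and connected on 4 vertices, i.e. the cycle C_4. The automorphisms of the 4-cycle are exactly the symmetries of a regular 4-gon: the dihedral group D_4, |D_4| = 8.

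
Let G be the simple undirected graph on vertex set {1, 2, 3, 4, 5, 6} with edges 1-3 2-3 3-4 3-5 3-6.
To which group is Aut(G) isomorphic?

Vertex 3 has degree 5 and every other vertex has degree 1, so G is the star K_{1,5} with centre 3. Any automorphism fixes the centre and permutes the 5 leaves freely, so Aut(G) ≅ S_5 of order 5! = 120.

the symmetric group on 5 letters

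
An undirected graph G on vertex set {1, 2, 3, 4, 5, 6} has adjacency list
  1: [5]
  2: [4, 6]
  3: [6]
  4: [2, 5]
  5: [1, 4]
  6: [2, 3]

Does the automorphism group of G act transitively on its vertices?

No

Automorphisms preserve degree, but G has vertices of degree 1 and vertices of degree 2; no automorphism maps one to the other, so G is not vertex-transitive.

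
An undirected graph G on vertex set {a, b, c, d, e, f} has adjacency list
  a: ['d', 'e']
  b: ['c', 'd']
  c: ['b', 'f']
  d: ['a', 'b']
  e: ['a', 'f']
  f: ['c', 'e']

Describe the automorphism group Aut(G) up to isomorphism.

G is 2-regular and connected on 6 vertices, i.e. the cycle C_6. C_6 has 6 rotations and 6 reflections, so Aut(C_6) ≅ D_6 of order 12.

D_6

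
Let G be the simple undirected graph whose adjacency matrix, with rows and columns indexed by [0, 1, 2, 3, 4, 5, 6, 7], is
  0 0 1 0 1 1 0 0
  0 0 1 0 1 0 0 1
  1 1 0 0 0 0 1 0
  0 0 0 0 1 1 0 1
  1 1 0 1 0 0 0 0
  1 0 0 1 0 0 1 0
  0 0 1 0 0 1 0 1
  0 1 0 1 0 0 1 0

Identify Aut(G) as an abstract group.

the hyperoctahedral group B_3

G is 3-regular and bipartite on 2^3 = 8 vertices with girth 4; it is the hypercube graph Q_3. The symmetry group of the 3-cube is the hyperoctahedral group B_3 = Z_2 ≀ S_3, of order 2^3·3! = 48.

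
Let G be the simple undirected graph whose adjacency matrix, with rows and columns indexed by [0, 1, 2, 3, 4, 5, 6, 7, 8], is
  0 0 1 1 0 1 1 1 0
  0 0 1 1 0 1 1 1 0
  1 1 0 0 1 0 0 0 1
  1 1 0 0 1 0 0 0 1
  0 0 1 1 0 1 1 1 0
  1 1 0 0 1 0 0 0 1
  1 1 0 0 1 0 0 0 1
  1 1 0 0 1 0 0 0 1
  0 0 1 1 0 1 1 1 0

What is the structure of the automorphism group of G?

The vertices split by degree into {0, 1, 4, 8} (degree 5) and {2, 3, 5, 6, 7} (degree 4); every edge runs between the two parts, so G is the complete bipartite graph K_{4,5}. Automorphisms preserve the bipartition setwise (since the parts differ in size) and act as S_5 × S_4 within it; |Aut| = 2880.

S_5 × S_4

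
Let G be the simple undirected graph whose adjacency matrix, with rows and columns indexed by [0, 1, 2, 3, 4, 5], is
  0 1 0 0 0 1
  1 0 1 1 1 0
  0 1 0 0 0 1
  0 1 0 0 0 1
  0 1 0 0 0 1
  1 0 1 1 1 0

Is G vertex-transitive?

No

Automorphisms preserve degree, but G has vertices of degree 2 and vertices of degree 4; no automorphism maps one to the other, so G is not vertex-transitive.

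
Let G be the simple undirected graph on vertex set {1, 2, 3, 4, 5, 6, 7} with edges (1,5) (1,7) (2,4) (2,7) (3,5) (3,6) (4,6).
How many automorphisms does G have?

14

Every vertex has degree 2 and the graph is connected, so G is the 7-cycle C_7. C_7 has 7 rotations and 7 reflections, so Aut(C_7) ≅ D_7 of order 14.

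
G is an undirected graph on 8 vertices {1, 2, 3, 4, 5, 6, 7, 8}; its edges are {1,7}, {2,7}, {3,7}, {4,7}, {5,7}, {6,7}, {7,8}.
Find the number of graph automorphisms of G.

5040

Vertex 7 has degree 7 and every other vertex has degree 1, so G is the star K_{1,7} with centre 7. Any automorphism fixes the centre and permutes the 7 leaves freely, so Aut(G) ≅ S_7 of order 7! = 5040.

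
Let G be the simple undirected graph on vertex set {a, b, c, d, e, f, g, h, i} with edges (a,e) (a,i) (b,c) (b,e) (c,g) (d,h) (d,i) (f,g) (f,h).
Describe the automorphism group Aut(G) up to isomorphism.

G is 2-regular and connected on 9 vertices, i.e. the cycle C_9. C_9 has 9 rotations and 9 reflections, so Aut(C_9) ≅ D_9 of order 18.

the dihedral group of order 18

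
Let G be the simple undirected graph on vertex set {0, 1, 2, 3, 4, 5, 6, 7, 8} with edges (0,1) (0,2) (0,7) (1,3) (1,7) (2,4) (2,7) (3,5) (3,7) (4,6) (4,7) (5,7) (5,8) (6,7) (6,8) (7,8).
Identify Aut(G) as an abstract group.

Vertex 7 is the unique vertex of degree 8; the remaining 8 vertices each have degree 3 and induce a cycle, so G is the wheel on 9 vertices with hub 7. Every automorphism fixes the hub and acts on the rim 8-cycle, so Aut(G) ≅ Aut(C_8) = D_8 of order 16.

D_8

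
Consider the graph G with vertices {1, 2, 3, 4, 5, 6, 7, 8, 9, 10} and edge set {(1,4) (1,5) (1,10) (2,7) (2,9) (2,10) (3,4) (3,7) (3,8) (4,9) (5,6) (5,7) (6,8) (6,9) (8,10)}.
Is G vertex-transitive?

Yes

G is 3-regular on 10 vertices with no triangles and no 4-cycles (girth 5): this is the Petersen graph. It is a classical fact that the Petersen graph has automorphism group S_5 (order 120), arising from its description as the Kneser graph K(5,2). Under this action every vertex can be carried to every other, so G is vertex-transitive.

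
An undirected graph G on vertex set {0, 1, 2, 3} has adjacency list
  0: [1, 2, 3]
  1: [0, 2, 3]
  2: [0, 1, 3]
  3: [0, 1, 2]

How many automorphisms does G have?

Every vertex has degree 3, so G is the complete graph K_4. Every bijection on the vertex set is an automorphism of K_4; hence Aut(K_4) ≅ S_4, order 24.

24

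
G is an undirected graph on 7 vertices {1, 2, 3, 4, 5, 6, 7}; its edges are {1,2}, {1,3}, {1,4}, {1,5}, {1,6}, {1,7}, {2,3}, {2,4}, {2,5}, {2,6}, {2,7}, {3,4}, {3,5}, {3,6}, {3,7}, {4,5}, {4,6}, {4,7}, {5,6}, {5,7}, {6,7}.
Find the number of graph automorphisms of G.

5040

Every vertex has degree 6, so G is the complete graph K_7. Every bijection on the vertex set is an automorphism of K_7; hence Aut(K_7) ≅ S_7, order 5040.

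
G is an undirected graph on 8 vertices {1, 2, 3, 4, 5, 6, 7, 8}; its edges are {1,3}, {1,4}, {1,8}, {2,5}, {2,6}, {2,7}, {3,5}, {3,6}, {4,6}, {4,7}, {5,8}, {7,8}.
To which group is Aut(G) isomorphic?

G is 3-regular and bipartite on 2^3 = 8 vertices with girth 4; it is the hypercube graph Q_3. Aut(Q_3) consists of the signed permutations of the 3 coordinate axes: 3! permutations times 2^3 sign flips, so |Aut| = 2^3·3! = 48.

the hyperoctahedral group B_3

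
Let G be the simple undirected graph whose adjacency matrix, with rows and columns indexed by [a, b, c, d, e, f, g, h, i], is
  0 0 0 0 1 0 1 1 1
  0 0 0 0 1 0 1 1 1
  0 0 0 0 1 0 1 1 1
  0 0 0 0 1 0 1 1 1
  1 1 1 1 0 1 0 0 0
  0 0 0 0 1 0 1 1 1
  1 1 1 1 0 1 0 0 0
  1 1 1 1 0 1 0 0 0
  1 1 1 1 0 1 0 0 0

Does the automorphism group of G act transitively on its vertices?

Automorphisms preserve degree, but G has vertices of degree 4 and vertices of degree 5; no automorphism maps one to the other, so G is not vertex-transitive.

No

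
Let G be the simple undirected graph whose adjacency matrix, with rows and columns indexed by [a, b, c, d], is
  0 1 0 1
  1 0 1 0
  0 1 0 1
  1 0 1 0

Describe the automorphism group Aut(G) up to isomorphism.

Z_2^2 ⋊ S_2

G is 2-regular and bipartite on 2^2 = 4 vertices with girth 4; it is the hypercube graph Q_2. Aut(Q_2) consists of the signed permutations of the 2 coordinate axes: 2! permutations times 2^2 sign flips, so |Aut| = 2^2·2! = 8.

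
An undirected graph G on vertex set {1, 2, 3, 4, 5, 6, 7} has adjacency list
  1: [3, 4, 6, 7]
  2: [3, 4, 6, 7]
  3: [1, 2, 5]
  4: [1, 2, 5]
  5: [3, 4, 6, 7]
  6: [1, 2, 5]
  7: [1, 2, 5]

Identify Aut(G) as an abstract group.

The vertices split by degree into {1, 2, 5} (degree 4) and {3, 4, 6, 7} (degree 3); every edge runs between the two parts, so G is the complete bipartite graph K_{3,4}. The parts have unequal sizes, so no automorphism swaps them; each part is permuted independently, giving S_3 × S_4 of order 3!·4! = 144.

S_3 × S_4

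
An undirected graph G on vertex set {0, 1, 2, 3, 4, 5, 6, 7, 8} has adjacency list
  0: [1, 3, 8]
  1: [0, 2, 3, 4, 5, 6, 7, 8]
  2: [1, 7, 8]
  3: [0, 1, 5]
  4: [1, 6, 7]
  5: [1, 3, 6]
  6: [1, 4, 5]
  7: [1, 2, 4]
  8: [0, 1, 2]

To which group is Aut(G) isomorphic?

Vertex 1 is the unique vertex of degree 8; the remaining 8 vertices each have degree 3 and induce a cycle, so G is the wheel on 9 vertices with hub 1. Every automorphism fixes the hub and acts on the rim 8-cycle, so Aut(G) ≅ Aut(C_8) = D_8 of order 16.

D_8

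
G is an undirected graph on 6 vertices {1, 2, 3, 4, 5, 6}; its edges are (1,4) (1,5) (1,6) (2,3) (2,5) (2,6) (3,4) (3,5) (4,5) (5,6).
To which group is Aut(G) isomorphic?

Vertex 5 is the unique vertex of degree 5; the remaining 5 vertices each have degree 3 and induce a cycle, so G is the wheel on 6 vertices with hub 5. Every automorphism fixes the hub and acts on the rim 5-cycle, so Aut(G) ≅ Aut(C_5) = D_5 of order 10.

D_5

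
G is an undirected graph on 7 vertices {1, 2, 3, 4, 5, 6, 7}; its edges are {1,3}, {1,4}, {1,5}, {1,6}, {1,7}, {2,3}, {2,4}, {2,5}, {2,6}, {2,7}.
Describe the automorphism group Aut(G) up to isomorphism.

S_2 × S_5

The vertices split by degree into {1, 2} (degree 5) and {3, 4, 5, 6, 7} (degree 2); every edge runs between the two parts, so G is the complete bipartite graph K_{2,5}. Automorphisms preserve the bipartition setwise (since the parts differ in size) and act as S_2 × S_5 within it; |Aut| = 240.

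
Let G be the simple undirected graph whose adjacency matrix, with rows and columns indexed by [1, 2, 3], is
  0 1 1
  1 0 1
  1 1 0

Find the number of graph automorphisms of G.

6

All 3 vertices are pairwise adjacent: G = K_3. Every bijection on the vertex set is an automorphism of K_3; hence Aut(K_3) ≅ S_3, order 6.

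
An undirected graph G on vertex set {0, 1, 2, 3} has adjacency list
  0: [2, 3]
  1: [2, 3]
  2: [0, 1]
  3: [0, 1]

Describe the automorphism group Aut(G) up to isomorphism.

G is 2-regular and bipartite on 2^2 = 4 vertices with girth 4; it is the hypercube graph Q_2. The symmetry group of the 2-cube is the hyperoctahedral group B_2 = Z_2 ≀ S_2, of order 2^2·2! = 8.

the dihedral group of order 8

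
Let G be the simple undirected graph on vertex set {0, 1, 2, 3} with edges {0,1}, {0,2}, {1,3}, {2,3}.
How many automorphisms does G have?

G is 2-regular and bipartite on 2^2 = 4 vertices with girth 4; it is the hypercube graph Q_2. Aut(Q_2) consists of the signed permutations of the 2 coordinate axes: 2! permutations times 2^2 sign flips, so |Aut| = 2^2·2! = 8.

8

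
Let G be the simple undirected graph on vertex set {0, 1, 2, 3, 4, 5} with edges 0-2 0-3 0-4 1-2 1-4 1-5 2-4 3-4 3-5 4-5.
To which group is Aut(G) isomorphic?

Vertex 4 is the unique vertex of degree 5; the remaining 5 vertices each have degree 3 and induce a cycle, so G is the wheel on 6 vertices with hub 4. Every automorphism fixes the hub and acts on the rim 5-cycle, so Aut(G) ≅ Aut(C_5) = D_5 of order 10.

the dihedral group of order 10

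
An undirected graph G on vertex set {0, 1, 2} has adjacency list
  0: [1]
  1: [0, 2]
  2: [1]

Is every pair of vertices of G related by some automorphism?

Vertex 1 is the only vertex of degree 2, so every automorphism fixes it; G is not vertex-transitive.

No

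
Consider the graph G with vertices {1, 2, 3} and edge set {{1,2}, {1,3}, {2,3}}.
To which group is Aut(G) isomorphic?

All 3 vertices are pairwise adjacent: G = K_3. Any permutation of the 3 vertices preserves K_3, so Aut(K_3) = S_3 of order 3! = 6.

the symmetric group on 3 letters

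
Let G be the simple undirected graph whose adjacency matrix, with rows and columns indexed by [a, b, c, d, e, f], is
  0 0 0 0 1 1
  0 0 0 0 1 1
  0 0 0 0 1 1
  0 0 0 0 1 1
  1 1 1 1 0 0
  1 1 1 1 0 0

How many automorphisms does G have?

48

The vertices split by degree into {e, f} (degree 4) and {a, b, c, d} (degree 2); every edge runs between the two parts, so G is the complete bipartite graph K_{2,4}. Automorphisms preserve the bipartition setwise (since the parts differ in size) and act as S_2 × S_4 within it; |Aut| = 48.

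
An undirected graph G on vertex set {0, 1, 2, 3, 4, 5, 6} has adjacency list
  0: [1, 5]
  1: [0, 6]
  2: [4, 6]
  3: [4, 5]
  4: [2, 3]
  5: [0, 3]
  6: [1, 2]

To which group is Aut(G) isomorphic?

the dihedral group of order 14

Every vertex has degree 2 and the graph is connected, so G is the 7-cycle C_7. The automorphisms of the 7-cycle are exactly the symmetries of a regular 7-gon: the dihedral group D_7, |D_7| = 14.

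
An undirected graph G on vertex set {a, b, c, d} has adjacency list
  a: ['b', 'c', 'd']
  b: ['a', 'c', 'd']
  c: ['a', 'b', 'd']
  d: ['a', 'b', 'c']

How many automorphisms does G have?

Every vertex has degree 3, so G is the complete graph K_4. Any permutation of the 4 vertices preserves K_4, so Aut(K_4) = S_4 of order 4! = 24.

24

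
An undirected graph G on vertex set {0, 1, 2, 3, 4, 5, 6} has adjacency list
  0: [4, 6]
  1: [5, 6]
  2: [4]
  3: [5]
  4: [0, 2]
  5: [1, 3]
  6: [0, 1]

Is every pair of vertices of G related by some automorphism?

No

Automorphisms preserve degree, but G has vertices of degree 1 and vertices of degree 2; no automorphism maps one to the other, so G is not vertex-transitive.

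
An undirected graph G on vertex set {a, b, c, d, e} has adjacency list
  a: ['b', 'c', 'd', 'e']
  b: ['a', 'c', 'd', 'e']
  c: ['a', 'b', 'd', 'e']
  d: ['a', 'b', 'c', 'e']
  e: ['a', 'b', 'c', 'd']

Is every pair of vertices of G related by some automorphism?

Yes

Every vertex has degree 4, so G is the complete graph K_5. Any permutation of the 5 vertices preserves K_5, so Aut(K_5) = S_5 of order 5! = 120. This group acts transitively on the 5 vertices.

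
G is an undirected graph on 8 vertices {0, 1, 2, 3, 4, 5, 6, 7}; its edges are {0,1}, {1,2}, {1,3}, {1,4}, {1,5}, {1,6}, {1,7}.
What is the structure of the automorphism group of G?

the symmetric group on 7 letters

Vertex 1 has degree 7 and every other vertex has degree 1, so G is the star K_{1,7} with centre 1. Any automorphism fixes the centre and permutes the 7 leaves freely, so Aut(G) ≅ S_7 of order 7! = 5040.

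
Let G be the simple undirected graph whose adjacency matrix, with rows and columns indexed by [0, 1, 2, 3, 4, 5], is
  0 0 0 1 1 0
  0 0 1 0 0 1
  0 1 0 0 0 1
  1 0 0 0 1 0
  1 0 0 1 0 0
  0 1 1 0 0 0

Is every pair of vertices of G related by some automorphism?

G has two connected components, {0, 3, 4} and {1, 2, 5}; each is 2-regular, so G = C_3 ⊔ C_3. With two isomorphic components, Aut(G) = Aut(C_3) ≀ S_2 = (D_3 × D_3) ⋊ Z_2: permute each cycle by D_3, then optionally swap the two cycles. Order 2·(2·3)² = 72. This group acts transitively on the 6 vertices.

Yes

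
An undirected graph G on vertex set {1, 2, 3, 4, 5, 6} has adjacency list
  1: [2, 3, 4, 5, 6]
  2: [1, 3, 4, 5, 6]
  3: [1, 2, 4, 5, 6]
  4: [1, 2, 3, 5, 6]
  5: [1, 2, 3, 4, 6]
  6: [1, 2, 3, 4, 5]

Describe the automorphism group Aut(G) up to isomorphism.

S_6

Every vertex has degree 5, so G is the complete graph K_6. Every bijection on the vertex set is an automorphism of K_6; hence Aut(K_6) ≅ S_6, order 720.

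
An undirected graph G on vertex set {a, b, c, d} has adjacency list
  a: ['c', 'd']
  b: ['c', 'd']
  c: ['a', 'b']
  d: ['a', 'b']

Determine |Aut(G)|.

8

Every vertex has degree 2 and the graph is connected, so G is the 4-cycle C_4. The automorphisms of the 4-cycle are exactly the symmetries of a regular 4-gon: the dihedral group D_4, |D_4| = 8.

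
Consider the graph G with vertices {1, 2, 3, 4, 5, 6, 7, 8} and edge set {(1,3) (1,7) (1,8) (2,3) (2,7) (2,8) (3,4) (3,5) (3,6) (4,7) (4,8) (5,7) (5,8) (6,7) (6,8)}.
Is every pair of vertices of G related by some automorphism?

Automorphisms preserve degree, but G has vertices of degree 3 and vertices of degree 5; no automorphism maps one to the other, so G is not vertex-transitive.

No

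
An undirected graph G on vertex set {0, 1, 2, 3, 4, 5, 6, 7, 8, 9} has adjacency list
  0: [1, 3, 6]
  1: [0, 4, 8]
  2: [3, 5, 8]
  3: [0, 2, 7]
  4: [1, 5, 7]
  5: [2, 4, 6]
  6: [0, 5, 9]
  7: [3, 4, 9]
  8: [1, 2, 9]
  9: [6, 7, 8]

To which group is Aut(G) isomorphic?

G is 3-regular on 10 vertices with no triangles and no 4-cycles (girth 5): this is the Petersen graph. Viewing the Petersen graph as the Kneser graph K(5,2) — vertices are 2-subsets of {1,…,5}, edges join disjoint pairs — its automorphisms are exactly the permutations of the 5-element set, so Aut ≅ S_5 of order 120.

the symmetric group S_5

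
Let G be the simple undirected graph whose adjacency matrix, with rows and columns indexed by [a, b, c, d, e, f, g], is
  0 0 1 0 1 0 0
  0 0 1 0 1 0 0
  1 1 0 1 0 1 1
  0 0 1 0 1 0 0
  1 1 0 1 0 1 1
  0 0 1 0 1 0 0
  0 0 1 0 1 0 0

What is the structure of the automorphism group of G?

The vertices split by degree into {c, e} (degree 5) and {a, b, d, f, g} (degree 2); every edge runs between the two parts, so G is the complete bipartite graph K_{2,5}. The parts have unequal sizes, so no automorphism swaps them; each part is permuted independently, giving S_2 × S_5 of order 2!·5! = 240.

S_2 × S_5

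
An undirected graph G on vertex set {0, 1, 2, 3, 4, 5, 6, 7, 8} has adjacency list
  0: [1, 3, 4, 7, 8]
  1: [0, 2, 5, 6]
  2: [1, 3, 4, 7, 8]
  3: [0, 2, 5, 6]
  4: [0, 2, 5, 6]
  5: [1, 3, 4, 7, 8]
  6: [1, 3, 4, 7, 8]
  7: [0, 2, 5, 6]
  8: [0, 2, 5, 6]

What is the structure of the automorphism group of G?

The vertices split by degree into {0, 2, 5, 6} (degree 5) and {1, 3, 4, 7, 8} (degree 4); every edge runs between the two parts, so G is the complete bipartite graph K_{4,5}. Automorphisms preserve the bipartition setwise (since the parts differ in size) and act as S_5 × S_4 within it; |Aut| = 2880.

S_5 × S_4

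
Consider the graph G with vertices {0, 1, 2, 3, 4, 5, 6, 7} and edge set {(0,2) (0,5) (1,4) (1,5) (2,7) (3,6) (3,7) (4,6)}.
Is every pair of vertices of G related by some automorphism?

Every vertex has degree 2 and the graph is connected, so G is the 8-cycle C_8. The automorphisms of the 8-cycle are exactly the symmetries of a regular 8-gon: the dihedral group D_8, |D_8| = 16. Under this action every vertex can be carried to every other, so G is vertex-transitive.

Yes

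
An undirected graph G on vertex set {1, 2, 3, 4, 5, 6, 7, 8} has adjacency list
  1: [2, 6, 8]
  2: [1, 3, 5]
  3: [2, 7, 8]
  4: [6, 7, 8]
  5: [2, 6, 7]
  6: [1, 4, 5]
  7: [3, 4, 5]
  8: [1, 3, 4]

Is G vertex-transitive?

G is 3-regular and bipartite on 2^3 = 8 vertices with girth 4; it is the hypercube graph Q_3. The symmetry group of the 3-cube is the hyperoctahedral group B_3 = Z_2 ≀ S_3, of order 2^3·3! = 48. Under this action every vertex can be carried to every other, so G is vertex-transitive.

Yes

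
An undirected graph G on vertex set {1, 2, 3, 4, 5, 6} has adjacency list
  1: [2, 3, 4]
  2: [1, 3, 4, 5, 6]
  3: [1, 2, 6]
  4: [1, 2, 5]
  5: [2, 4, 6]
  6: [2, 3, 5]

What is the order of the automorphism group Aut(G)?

Vertex 2 is the unique vertex of degree 5; the remaining 5 vertices each have degree 3 and induce a cycle, so G is the wheel on 6 vertices with hub 2. With the hub fixed, the remaining symmetry is that of the rim cycle C_5, giving the dihedral group D_5.

10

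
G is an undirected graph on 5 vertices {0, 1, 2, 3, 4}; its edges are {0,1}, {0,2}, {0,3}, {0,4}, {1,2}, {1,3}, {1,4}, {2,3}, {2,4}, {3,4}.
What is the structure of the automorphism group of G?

All 5 vertices are pairwise adjacent: G = K_5. Any permutation of the 5 vertices preserves K_5, so Aut(K_5) = S_5 of order 5! = 120.

S_5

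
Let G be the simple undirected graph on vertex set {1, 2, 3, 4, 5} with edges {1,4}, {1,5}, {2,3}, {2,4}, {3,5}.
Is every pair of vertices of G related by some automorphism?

Yes

Every vertex has degree 2 and the graph is connected, so G is the 5-cycle C_5. C_5 has 5 rotations and 5 reflections, so Aut(C_5) ≅ D_5 of order 10. Under this action every vertex can be carried to every other, so G is vertex-transitive.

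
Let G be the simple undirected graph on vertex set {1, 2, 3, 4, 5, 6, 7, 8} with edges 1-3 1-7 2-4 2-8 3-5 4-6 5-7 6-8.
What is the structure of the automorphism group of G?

D_4 ≀ Z_2

G has two connected components, {1, 3, 5, 7} and {2, 4, 6, 8}; each is 2-regular, so G = C_4 ⊔ C_4. With two isomorphic components, Aut(G) = Aut(C_4) ≀ S_2 = (D_4 × D_4) ⋊ Z_2: permute each cycle by D_4, then optionally swap the two cycles. Order 2·(2·4)² = 128.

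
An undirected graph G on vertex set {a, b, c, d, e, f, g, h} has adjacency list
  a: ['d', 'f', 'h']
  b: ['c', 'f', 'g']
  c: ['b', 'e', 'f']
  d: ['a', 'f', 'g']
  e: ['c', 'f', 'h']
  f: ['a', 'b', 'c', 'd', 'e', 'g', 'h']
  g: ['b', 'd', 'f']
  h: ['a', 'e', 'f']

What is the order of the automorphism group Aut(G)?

Vertex f is the unique vertex of degree 7; the remaining 7 vertices each have degree 3 and induce a cycle, so G is the wheel on 8 vertices with hub f. With the hub fixed, the remaining symmetry is that of the rim cycle C_7, giving the dihedral group D_7.

14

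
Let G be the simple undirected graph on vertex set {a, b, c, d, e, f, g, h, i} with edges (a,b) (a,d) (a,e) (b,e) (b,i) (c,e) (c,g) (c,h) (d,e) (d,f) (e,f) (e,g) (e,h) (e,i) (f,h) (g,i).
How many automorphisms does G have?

Vertex e is the unique vertex of degree 8; the remaining 8 vertices each have degree 3 and induce a cycle, so G is the wheel on 9 vertices with hub e. Every automorphism fixes the hub and acts on the rim 8-cycle, so Aut(G) ≅ Aut(C_8) = D_8 of order 16.

16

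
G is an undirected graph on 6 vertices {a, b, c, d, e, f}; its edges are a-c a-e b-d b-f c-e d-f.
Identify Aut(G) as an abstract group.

(D_3 × D_3) ⋊ Z_2

G has two connected components, {b, d, f} and {a, c, e}; each is 2-regular, so G = C_3 ⊔ C_3. With two isomorphic components, Aut(G) = Aut(C_3) ≀ S_2 = (D_3 × D_3) ⋊ Z_2: permute each cycle by D_3, then optionally swap the two cycles. Order 2·(2·3)² = 72.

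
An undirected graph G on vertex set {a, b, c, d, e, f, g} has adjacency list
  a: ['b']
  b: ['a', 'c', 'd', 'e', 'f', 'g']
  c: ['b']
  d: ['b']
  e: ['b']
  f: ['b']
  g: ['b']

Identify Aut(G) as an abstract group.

S_6

Vertex b has degree 6 and every other vertex has degree 1, so G is the star K_{1,6} with centre b. The 6 leaves are pairwise interchangeable while the centre is fixed, giving Aut(G) = S_6.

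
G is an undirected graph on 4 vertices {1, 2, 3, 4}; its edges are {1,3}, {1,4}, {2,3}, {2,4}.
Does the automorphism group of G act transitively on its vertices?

G is 2-regular and connected on 4 vertices, i.e. the cycle C_4. C_4 has 4 rotations and 4 reflections, so Aut(C_4) ≅ D_4 of order 8. Under this action every vertex can be carried to every other, so G is vertex-transitive.

Yes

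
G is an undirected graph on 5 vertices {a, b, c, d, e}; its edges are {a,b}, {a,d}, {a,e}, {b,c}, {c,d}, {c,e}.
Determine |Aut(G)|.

12

The vertices split by degree into {a, c} (degree 3) and {b, d, e} (degree 2); every edge runs between the two parts, so G is the complete bipartite graph K_{2,3}. The parts have unequal sizes, so no automorphism swaps them; each part is permuted independently, giving S_3 × S_2 of order 3!·2! = 12.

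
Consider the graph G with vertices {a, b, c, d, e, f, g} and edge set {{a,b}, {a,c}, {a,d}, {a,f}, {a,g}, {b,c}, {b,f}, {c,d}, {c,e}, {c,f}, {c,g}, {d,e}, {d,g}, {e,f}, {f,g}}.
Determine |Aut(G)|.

1

Degrees alone do not determine every vertex (e.g. a and f both have degree 5), but their neighbour-degree multisets differ: N(a) has degrees [3, 4, 4, 5, 6] while N(f) has degrees [3, 3, 4, 5, 6]. Repeating this refinement separates all vertices, so the only automorphism is the identity.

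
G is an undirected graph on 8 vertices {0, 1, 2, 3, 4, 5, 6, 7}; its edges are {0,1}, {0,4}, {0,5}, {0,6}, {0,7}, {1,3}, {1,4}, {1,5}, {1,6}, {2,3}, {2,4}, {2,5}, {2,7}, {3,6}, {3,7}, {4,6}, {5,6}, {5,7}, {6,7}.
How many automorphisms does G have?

The degree sequence is [5, 5, 4, 4, 4, 5, 6, 5]. Checking the degree-preserving permutations of the vertex set shows that none except the identity preserves every edge, so Aut(G) is trivial.

1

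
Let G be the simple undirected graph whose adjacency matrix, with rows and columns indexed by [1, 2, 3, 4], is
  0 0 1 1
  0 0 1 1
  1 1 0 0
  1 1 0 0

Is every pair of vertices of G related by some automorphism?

Yes

G is 2-regular and bipartite on 2^2 = 4 vertices with girth 4; it is the hypercube graph Q_2. Aut(Q_2) consists of the signed permutations of the 2 coordinate axes: 2! permutations times 2^2 sign flips, so |Aut| = 2^2·2! = 8. Under this action every vertex can be carried to every other, so G is vertex-transitive.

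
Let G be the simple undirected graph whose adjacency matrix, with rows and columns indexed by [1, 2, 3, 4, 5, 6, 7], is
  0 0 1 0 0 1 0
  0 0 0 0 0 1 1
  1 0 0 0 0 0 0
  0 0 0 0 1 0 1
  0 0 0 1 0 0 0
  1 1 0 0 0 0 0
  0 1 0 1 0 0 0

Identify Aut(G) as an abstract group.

the cyclic group of order 2

The degree sequence is [2, 2, 1, 2, 1, 2, 2]; the two degree-1 vertices 3 and 5 are the ends of a path, so G = P_7. A path has exactly one nontrivial symmetry — reversal — giving Aut(G) of order 2.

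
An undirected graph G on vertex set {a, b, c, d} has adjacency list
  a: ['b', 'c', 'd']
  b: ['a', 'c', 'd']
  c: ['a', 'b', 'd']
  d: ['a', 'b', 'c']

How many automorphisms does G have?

Every vertex has degree 3, so G is the complete graph K_4. Every bijection on the vertex set is an automorphism of K_4; hence Aut(K_4) ≅ S_4, order 24.

24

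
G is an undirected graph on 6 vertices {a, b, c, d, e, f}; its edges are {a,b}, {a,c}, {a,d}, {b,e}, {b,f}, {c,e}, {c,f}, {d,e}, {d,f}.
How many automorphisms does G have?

G is 3-regular and bipartite with parts {a, e, f} and {b, c, d} (each part is independent and every cross-pair is an edge), so G = K_{3,3}. Aut(K_{3,3}) is the wreath product S_3 ≀ Z_2: permute within each part, then optionally swap the parts; |Aut| = 2·(3!)² = 72.

72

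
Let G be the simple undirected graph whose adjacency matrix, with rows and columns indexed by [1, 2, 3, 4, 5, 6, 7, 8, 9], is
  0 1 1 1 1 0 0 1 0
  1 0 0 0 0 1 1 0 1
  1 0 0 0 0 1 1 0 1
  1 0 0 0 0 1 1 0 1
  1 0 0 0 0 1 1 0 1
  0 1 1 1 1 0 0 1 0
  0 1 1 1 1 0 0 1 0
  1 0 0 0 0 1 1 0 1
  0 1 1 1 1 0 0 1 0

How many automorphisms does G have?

2880

The vertices split by degree into {1, 6, 7, 9} (degree 5) and {2, 3, 4, 5, 8} (degree 4); every edge runs between the two parts, so G is the complete bipartite graph K_{4,5}. The parts have unequal sizes, so no automorphism swaps them; each part is permuted independently, giving S_5 × S_4 of order 5!·4! = 2880.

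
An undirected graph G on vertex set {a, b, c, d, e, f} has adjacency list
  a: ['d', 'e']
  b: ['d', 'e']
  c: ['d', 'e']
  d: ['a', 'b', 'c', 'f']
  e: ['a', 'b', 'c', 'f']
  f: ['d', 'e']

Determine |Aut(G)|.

The vertices split by degree into {d, e} (degree 4) and {a, b, c, f} (degree 2); every edge runs between the two parts, so G is the complete bipartite graph K_{2,4}. The parts have unequal sizes, so no automorphism swaps them; each part is permuted independently, giving S_2 × S_4 of order 2!·4! = 48.

48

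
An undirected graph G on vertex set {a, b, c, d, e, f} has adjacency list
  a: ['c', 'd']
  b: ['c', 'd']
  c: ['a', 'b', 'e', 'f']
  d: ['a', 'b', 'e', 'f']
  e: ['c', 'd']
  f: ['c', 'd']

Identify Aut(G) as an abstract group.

S_2 × S_4

The vertices split by degree into {c, d} (degree 4) and {a, b, e, f} (degree 2); every edge runs between the two parts, so G is the complete bipartite graph K_{2,4}. Automorphisms preserve the bipartition setwise (since the parts differ in size) and act as S_2 × S_4 within it; |Aut| = 48.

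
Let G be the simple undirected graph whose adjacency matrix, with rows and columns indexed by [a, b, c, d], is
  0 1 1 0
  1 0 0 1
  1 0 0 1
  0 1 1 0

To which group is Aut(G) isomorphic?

G is 2-regular and bipartite with parts {b, c} and {a, d} (each part is independent and every cross-pair is an edge), so G = K_{2,2}. Aut(K_{2,2}) is the wreath product S_2 ≀ Z_2: permute within each part, then optionally swap the parts; |Aut| = 2·(2!)² = 8.

S_2 ≀ Z_2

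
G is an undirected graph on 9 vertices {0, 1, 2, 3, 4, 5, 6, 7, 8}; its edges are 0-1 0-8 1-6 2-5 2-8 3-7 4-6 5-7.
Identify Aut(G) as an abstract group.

C_2

The degree sequence is [2, 2, 2, 1, 1, 2, 2, 2, 2]; the two degree-1 vertices 3 and 4 are the ends of a path, so G = P_9. A path has exactly one nontrivial symmetry — reversal — giving Aut(G) of order 2.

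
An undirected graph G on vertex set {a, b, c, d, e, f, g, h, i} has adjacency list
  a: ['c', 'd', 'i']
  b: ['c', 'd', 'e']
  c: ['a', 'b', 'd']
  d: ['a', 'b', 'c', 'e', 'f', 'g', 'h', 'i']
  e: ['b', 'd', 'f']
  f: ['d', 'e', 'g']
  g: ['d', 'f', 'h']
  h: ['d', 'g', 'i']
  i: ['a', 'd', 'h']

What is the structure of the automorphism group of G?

the dihedral group of order 16

Vertex d is the unique vertex of degree 8; the remaining 8 vertices each have degree 3 and induce a cycle, so G is the wheel on 9 vertices with hub d. Every automorphism fixes the hub and acts on the rim 8-cycle, so Aut(G) ≅ Aut(C_8) = D_8 of order 16.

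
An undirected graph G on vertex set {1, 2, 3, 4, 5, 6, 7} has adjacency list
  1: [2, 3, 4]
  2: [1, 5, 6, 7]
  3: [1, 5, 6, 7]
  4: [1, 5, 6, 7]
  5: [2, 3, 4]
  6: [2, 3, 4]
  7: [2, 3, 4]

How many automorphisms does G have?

The vertices split by degree into {2, 3, 4} (degree 4) and {1, 5, 6, 7} (degree 3); every edge runs between the two parts, so G is the complete bipartite graph K_{3,4}. Automorphisms preserve the bipartition setwise (since the parts differ in size) and act as S_4 × S_3 within it; |Aut| = 144.

144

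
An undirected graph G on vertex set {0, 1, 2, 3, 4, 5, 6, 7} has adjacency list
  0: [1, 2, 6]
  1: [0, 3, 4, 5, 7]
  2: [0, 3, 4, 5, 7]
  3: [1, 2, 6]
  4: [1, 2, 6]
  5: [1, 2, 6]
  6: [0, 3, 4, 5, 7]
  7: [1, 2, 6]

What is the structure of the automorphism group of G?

The vertices split by degree into {1, 2, 6} (degree 5) and {0, 3, 4, 5, 7} (degree 3); every edge runs between the two parts, so G is the complete bipartite graph K_{3,5}. Automorphisms preserve the bipartition setwise (since the parts differ in size) and act as S_3 × S_5 within it; |Aut| = 720.

S_3 × S_5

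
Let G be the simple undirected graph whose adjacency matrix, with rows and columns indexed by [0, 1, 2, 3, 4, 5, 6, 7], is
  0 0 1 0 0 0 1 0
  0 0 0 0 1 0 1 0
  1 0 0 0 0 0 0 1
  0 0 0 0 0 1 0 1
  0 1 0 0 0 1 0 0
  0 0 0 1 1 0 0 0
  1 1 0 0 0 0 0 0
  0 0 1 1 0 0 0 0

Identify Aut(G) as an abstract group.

D_8

G is 2-regular and connected on 8 vertices, i.e. the cycle C_8. The automorphisms of the 8-cycle are exactly the symmetries of a regular 8-gon: the dihedral group D_8, |D_8| = 16.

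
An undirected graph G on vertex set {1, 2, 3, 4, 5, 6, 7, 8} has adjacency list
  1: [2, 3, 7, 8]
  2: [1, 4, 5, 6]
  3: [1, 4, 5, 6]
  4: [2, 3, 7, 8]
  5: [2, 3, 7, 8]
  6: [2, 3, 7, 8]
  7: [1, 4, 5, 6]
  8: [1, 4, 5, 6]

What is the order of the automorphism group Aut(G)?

G is 4-regular and bipartite with parts {1, 4, 5, 6} and {2, 3, 7, 8} (each part is independent and every cross-pair is an edge), so G = K_{4,4}. Each part can be permuted independently (S_4 × S_4) and the two equal-size parts can also be swapped, giving (S_4 × S_4) ⋊ Z_2 of order 2·(4!)² = 1152.

1152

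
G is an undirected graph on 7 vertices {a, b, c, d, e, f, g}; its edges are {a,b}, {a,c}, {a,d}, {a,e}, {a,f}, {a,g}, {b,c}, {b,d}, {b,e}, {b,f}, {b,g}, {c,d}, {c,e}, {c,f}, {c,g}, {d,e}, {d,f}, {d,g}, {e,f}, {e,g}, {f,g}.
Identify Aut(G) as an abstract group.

All 7 vertices are pairwise adjacent: G = K_7. Any permutation of the 7 vertices preserves K_7, so Aut(K_7) = S_7 of order 7! = 5040.

S_7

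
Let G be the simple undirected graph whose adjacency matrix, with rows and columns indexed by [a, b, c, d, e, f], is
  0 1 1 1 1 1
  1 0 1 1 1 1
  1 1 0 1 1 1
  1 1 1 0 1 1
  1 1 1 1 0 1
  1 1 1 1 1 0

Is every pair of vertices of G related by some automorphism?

Yes

All 6 vertices are pairwise adjacent: G = K_6. Every bijection on the vertex set is an automorphism of K_6; hence Aut(K_6) ≅ S_6, order 720. This group acts transitively on the 6 vertices.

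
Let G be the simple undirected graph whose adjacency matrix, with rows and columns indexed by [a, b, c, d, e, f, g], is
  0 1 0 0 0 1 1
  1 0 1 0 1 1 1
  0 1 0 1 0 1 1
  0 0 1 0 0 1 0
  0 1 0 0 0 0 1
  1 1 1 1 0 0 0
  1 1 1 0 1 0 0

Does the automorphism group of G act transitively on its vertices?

No

Vertex a is the only vertex of degree 3, so every automorphism fixes it; G is not vertex-transitive.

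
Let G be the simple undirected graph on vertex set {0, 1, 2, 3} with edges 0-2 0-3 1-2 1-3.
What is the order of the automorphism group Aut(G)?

G is 2-regular and connected on 4 vertices, i.e. the cycle C_4. C_4 has 4 rotations and 4 reflections, so Aut(C_4) ≅ D_4 of order 8.

8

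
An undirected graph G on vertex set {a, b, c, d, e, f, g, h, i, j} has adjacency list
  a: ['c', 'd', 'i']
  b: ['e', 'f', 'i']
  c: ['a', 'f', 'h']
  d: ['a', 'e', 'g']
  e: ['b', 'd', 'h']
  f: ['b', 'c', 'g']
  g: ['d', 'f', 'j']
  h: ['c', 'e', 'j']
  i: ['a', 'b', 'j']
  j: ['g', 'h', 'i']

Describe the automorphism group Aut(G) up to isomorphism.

S_5

G is 3-regular on 10 vertices with no triangles and no 4-cycles (girth 5): this is the Petersen graph. Viewing the Petersen graph as the Kneser graph K(5,2) — vertices are 2-subsets of {1,…,5}, edges join disjoint pairs — its automorphisms are exactly the permutations of the 5-element set, so Aut ≅ S_5 of order 120.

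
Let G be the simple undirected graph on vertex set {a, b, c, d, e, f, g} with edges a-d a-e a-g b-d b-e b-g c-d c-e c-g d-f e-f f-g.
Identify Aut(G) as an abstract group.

The vertices split by degree into {d, e, g} (degree 4) and {a, b, c, f} (degree 3); every edge runs between the two parts, so G is the complete bipartite graph K_{3,4}. Automorphisms preserve the bipartition setwise (since the parts differ in size) and act as S_4 × S_3 within it; |Aut| = 144.

S_4 × S_3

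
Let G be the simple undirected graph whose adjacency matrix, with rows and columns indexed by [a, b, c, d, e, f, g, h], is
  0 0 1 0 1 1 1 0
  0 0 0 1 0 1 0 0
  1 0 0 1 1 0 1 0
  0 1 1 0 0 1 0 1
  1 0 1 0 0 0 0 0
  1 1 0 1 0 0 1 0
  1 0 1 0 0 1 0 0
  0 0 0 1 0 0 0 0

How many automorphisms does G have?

The degree sequence is [4, 2, 4, 4, 2, 4, 3, 1]. Checking the degree-preserving permutations of the vertex set shows that none except the identity preserves every edge, so Aut(G) is trivial.

1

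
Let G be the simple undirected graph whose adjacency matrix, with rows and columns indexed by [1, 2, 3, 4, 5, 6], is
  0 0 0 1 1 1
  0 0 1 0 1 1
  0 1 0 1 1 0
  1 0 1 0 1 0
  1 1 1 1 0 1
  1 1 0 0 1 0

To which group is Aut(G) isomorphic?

Vertex 5 is the unique vertex of degree 5; the remaining 5 vertices each have degree 3 and induce a cycle, so G is the wheel on 6 vertices with hub 5. With the hub fixed, the remaining symmetry is that of the rim cycle C_5, giving the dihedral group D_5.

the dihedral group of order 10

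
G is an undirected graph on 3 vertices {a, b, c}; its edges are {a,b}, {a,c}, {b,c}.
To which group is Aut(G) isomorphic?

All 3 vertices are pairwise adjacent: G = K_3. Every bijection on the vertex set is an automorphism of K_3; hence Aut(K_3) ≅ S_3, order 6.

the symmetric group on 3 letters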